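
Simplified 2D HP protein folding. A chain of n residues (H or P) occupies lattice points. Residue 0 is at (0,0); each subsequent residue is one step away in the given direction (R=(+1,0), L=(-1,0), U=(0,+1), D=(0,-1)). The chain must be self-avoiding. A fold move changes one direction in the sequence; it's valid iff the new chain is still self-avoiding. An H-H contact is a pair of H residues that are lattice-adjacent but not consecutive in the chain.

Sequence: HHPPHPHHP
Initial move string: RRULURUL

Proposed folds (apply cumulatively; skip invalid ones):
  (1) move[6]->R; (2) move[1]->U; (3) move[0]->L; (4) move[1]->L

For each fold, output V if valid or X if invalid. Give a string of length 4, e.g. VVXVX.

Answer: XVVV

Derivation:
Initial: RRULURUL -> [(0, 0), (1, 0), (2, 0), (2, 1), (1, 1), (1, 2), (2, 2), (2, 3), (1, 3)]
Fold 1: move[6]->R => RRULURRL INVALID (collision), skipped
Fold 2: move[1]->U => RUULURUL VALID
Fold 3: move[0]->L => LUULURUL VALID
Fold 4: move[1]->L => LLULURUL VALID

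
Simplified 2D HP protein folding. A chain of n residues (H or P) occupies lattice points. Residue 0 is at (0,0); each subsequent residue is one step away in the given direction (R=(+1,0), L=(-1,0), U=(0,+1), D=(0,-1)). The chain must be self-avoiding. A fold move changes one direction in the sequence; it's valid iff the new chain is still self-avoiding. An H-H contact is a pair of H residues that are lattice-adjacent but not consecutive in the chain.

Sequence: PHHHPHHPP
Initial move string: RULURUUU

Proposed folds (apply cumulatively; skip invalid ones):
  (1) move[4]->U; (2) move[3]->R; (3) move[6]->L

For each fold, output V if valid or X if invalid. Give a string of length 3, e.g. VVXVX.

Answer: VXV

Derivation:
Initial: RULURUUU -> [(0, 0), (1, 0), (1, 1), (0, 1), (0, 2), (1, 2), (1, 3), (1, 4), (1, 5)]
Fold 1: move[4]->U => RULUUUUU VALID
Fold 2: move[3]->R => RULRUUUU INVALID (collision), skipped
Fold 3: move[6]->L => RULUUULU VALID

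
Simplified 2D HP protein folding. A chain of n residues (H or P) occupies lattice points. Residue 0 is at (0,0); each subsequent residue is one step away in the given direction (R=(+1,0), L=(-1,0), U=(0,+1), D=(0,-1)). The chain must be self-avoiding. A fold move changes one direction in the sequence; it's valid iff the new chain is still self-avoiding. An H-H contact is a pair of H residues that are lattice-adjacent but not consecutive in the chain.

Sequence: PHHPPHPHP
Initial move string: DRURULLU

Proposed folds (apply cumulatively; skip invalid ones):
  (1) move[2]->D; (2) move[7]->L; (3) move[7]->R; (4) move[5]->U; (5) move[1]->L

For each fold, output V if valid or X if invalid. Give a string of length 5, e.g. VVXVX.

Initial: DRURULLU -> [(0, 0), (0, -1), (1, -1), (1, 0), (2, 0), (2, 1), (1, 1), (0, 1), (0, 2)]
Fold 1: move[2]->D => DRDRULLU INVALID (collision), skipped
Fold 2: move[7]->L => DRURULLL VALID
Fold 3: move[7]->R => DRURULLR INVALID (collision), skipped
Fold 4: move[5]->U => DRURUULL VALID
Fold 5: move[1]->L => DLURUULL INVALID (collision), skipped

Answer: XVXVX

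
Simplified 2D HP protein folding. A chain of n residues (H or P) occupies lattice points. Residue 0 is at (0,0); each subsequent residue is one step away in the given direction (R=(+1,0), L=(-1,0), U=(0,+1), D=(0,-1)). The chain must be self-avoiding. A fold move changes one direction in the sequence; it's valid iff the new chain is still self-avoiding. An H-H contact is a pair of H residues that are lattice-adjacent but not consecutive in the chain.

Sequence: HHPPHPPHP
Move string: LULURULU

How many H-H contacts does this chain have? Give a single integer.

Answer: 1

Derivation:
Positions: [(0, 0), (-1, 0), (-1, 1), (-2, 1), (-2, 2), (-1, 2), (-1, 3), (-2, 3), (-2, 4)]
H-H contact: residue 4 @(-2,2) - residue 7 @(-2, 3)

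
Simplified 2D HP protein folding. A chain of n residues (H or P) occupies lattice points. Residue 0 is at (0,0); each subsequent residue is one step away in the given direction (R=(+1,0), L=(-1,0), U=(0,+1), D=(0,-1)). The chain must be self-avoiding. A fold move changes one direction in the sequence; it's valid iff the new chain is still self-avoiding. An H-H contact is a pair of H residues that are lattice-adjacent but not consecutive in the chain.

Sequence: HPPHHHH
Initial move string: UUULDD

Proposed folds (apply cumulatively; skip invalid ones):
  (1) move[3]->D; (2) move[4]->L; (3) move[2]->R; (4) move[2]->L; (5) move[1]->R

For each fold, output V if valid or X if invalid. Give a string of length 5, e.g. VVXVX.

Initial: UUULDD -> [(0, 0), (0, 1), (0, 2), (0, 3), (-1, 3), (-1, 2), (-1, 1)]
Fold 1: move[3]->D => UUUDDD INVALID (collision), skipped
Fold 2: move[4]->L => UUULLD VALID
Fold 3: move[2]->R => UURLLD INVALID (collision), skipped
Fold 4: move[2]->L => UULLLD VALID
Fold 5: move[1]->R => URLLLD INVALID (collision), skipped

Answer: XVXVX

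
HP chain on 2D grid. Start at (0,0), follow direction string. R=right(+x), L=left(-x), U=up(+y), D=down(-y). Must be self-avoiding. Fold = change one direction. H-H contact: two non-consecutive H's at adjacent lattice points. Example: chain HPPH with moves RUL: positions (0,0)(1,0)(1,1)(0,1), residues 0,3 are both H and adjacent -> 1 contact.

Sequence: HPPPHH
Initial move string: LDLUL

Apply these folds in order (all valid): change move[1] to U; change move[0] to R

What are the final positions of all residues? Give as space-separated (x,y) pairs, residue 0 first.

Initial moves: LDLUL
Fold: move[1]->U => LULUL (positions: [(0, 0), (-1, 0), (-1, 1), (-2, 1), (-2, 2), (-3, 2)])
Fold: move[0]->R => RULUL (positions: [(0, 0), (1, 0), (1, 1), (0, 1), (0, 2), (-1, 2)])

Answer: (0,0) (1,0) (1,1) (0,1) (0,2) (-1,2)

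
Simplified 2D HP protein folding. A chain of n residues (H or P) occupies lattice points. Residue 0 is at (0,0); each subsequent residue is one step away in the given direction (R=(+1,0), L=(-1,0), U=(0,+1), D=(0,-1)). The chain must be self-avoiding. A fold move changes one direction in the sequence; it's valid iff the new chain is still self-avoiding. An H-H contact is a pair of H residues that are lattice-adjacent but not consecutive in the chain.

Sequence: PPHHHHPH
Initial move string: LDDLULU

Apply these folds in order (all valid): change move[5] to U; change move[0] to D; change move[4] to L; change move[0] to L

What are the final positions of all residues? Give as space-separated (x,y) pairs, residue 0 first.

Answer: (0,0) (-1,0) (-1,-1) (-1,-2) (-2,-2) (-3,-2) (-3,-1) (-3,0)

Derivation:
Initial moves: LDDLULU
Fold: move[5]->U => LDDLUUU (positions: [(0, 0), (-1, 0), (-1, -1), (-1, -2), (-2, -2), (-2, -1), (-2, 0), (-2, 1)])
Fold: move[0]->D => DDDLUUU (positions: [(0, 0), (0, -1), (0, -2), (0, -3), (-1, -3), (-1, -2), (-1, -1), (-1, 0)])
Fold: move[4]->L => DDDLLUU (positions: [(0, 0), (0, -1), (0, -2), (0, -3), (-1, -3), (-2, -3), (-2, -2), (-2, -1)])
Fold: move[0]->L => LDDLLUU (positions: [(0, 0), (-1, 0), (-1, -1), (-1, -2), (-2, -2), (-3, -2), (-3, -1), (-3, 0)])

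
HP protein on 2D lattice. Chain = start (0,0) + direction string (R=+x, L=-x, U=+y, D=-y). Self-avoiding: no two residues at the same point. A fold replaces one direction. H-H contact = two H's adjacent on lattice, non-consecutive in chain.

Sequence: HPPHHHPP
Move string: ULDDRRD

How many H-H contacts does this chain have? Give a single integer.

Positions: [(0, 0), (0, 1), (-1, 1), (-1, 0), (-1, -1), (0, -1), (1, -1), (1, -2)]
H-H contact: residue 0 @(0,0) - residue 3 @(-1, 0)
H-H contact: residue 0 @(0,0) - residue 5 @(0, -1)

Answer: 2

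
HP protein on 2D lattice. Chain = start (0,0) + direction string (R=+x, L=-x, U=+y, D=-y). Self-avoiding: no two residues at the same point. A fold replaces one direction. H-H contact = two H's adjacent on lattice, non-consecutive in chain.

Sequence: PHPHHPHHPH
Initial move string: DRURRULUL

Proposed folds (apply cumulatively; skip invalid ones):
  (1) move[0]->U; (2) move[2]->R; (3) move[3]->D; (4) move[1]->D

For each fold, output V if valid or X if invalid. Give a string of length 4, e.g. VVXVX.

Answer: VVXX

Derivation:
Initial: DRURRULUL -> [(0, 0), (0, -1), (1, -1), (1, 0), (2, 0), (3, 0), (3, 1), (2, 1), (2, 2), (1, 2)]
Fold 1: move[0]->U => URURRULUL VALID
Fold 2: move[2]->R => URRRRULUL VALID
Fold 3: move[3]->D => URRDRULUL INVALID (collision), skipped
Fold 4: move[1]->D => UDRRRULUL INVALID (collision), skipped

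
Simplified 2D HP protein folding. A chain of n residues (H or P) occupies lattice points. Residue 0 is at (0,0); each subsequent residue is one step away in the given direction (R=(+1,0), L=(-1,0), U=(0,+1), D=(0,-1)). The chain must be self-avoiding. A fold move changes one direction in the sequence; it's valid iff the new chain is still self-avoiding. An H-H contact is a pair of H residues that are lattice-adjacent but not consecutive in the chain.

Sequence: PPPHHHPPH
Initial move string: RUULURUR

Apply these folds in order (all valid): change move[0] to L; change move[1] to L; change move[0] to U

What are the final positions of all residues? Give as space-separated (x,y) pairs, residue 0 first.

Initial moves: RUULURUR
Fold: move[0]->L => LUULURUR (positions: [(0, 0), (-1, 0), (-1, 1), (-1, 2), (-2, 2), (-2, 3), (-1, 3), (-1, 4), (0, 4)])
Fold: move[1]->L => LLULURUR (positions: [(0, 0), (-1, 0), (-2, 0), (-2, 1), (-3, 1), (-3, 2), (-2, 2), (-2, 3), (-1, 3)])
Fold: move[0]->U => ULULURUR (positions: [(0, 0), (0, 1), (-1, 1), (-1, 2), (-2, 2), (-2, 3), (-1, 3), (-1, 4), (0, 4)])

Answer: (0,0) (0,1) (-1,1) (-1,2) (-2,2) (-2,3) (-1,3) (-1,4) (0,4)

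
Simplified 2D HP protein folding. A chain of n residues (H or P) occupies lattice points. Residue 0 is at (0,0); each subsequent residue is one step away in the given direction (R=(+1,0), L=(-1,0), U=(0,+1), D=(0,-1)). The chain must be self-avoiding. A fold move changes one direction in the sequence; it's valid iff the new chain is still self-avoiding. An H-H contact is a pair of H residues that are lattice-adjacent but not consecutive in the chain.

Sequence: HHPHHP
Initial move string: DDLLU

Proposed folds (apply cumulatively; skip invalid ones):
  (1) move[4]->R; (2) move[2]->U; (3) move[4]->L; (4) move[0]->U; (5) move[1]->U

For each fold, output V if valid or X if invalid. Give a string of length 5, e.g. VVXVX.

Initial: DDLLU -> [(0, 0), (0, -1), (0, -2), (-1, -2), (-2, -2), (-2, -1)]
Fold 1: move[4]->R => DDLLR INVALID (collision), skipped
Fold 2: move[2]->U => DDULU INVALID (collision), skipped
Fold 3: move[4]->L => DDLLL VALID
Fold 4: move[0]->U => UDLLL INVALID (collision), skipped
Fold 5: move[1]->U => DULLL INVALID (collision), skipped

Answer: XXVXX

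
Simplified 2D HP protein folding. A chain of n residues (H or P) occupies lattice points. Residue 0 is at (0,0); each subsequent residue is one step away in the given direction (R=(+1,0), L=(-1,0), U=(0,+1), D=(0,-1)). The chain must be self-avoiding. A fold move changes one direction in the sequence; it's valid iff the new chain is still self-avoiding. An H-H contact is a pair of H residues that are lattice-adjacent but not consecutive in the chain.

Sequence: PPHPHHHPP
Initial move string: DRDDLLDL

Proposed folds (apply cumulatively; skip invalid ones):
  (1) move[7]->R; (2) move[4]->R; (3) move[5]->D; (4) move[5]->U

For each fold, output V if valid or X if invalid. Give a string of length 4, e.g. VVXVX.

Answer: VXVX

Derivation:
Initial: DRDDLLDL -> [(0, 0), (0, -1), (1, -1), (1, -2), (1, -3), (0, -3), (-1, -3), (-1, -4), (-2, -4)]
Fold 1: move[7]->R => DRDDLLDR VALID
Fold 2: move[4]->R => DRDDRLDR INVALID (collision), skipped
Fold 3: move[5]->D => DRDDLDDR VALID
Fold 4: move[5]->U => DRDDLUDR INVALID (collision), skipped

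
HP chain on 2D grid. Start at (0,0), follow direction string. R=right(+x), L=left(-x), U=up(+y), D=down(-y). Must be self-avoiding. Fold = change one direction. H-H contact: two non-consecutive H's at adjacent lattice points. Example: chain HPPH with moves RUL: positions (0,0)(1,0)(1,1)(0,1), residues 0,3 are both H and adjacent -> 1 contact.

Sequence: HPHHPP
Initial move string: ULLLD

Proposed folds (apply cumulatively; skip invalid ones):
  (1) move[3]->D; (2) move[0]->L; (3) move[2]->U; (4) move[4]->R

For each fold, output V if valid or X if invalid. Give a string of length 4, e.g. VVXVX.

Answer: VVXV

Derivation:
Initial: ULLLD -> [(0, 0), (0, 1), (-1, 1), (-2, 1), (-3, 1), (-3, 0)]
Fold 1: move[3]->D => ULLDD VALID
Fold 2: move[0]->L => LLLDD VALID
Fold 3: move[2]->U => LLUDD INVALID (collision), skipped
Fold 4: move[4]->R => LLLDR VALID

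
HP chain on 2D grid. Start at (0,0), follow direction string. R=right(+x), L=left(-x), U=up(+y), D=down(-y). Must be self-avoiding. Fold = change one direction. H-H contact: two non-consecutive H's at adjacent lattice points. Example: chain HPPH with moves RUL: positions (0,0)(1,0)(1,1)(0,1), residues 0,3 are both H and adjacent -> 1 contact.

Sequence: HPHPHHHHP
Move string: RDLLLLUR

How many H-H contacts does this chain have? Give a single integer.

Positions: [(0, 0), (1, 0), (1, -1), (0, -1), (-1, -1), (-2, -1), (-3, -1), (-3, 0), (-2, 0)]
No H-H contacts found.

Answer: 0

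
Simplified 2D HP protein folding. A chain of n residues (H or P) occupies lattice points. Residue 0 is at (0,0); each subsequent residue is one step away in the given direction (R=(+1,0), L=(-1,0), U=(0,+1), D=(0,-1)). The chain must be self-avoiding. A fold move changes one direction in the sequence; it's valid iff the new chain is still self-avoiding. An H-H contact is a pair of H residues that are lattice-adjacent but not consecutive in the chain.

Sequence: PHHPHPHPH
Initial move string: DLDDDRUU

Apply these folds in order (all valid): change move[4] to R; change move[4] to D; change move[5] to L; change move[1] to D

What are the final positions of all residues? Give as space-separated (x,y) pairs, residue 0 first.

Answer: (0,0) (0,-1) (0,-2) (0,-3) (0,-4) (0,-5) (-1,-5) (-1,-4) (-1,-3)

Derivation:
Initial moves: DLDDDRUU
Fold: move[4]->R => DLDDRRUU (positions: [(0, 0), (0, -1), (-1, -1), (-1, -2), (-1, -3), (0, -3), (1, -3), (1, -2), (1, -1)])
Fold: move[4]->D => DLDDDRUU (positions: [(0, 0), (0, -1), (-1, -1), (-1, -2), (-1, -3), (-1, -4), (0, -4), (0, -3), (0, -2)])
Fold: move[5]->L => DLDDDLUU (positions: [(0, 0), (0, -1), (-1, -1), (-1, -2), (-1, -3), (-1, -4), (-2, -4), (-2, -3), (-2, -2)])
Fold: move[1]->D => DDDDDLUU (positions: [(0, 0), (0, -1), (0, -2), (0, -3), (0, -4), (0, -5), (-1, -5), (-1, -4), (-1, -3)])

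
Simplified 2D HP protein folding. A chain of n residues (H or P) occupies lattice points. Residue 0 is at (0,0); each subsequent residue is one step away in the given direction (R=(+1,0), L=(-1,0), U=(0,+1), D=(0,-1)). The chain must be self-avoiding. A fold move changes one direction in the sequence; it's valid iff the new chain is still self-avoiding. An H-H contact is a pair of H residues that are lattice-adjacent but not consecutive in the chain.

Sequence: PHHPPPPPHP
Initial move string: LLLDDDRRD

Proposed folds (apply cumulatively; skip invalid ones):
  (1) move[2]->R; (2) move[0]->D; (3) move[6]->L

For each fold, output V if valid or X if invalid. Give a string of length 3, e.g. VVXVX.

Initial: LLLDDDRRD -> [(0, 0), (-1, 0), (-2, 0), (-3, 0), (-3, -1), (-3, -2), (-3, -3), (-2, -3), (-1, -3), (-1, -4)]
Fold 1: move[2]->R => LLRDDDRRD INVALID (collision), skipped
Fold 2: move[0]->D => DLLDDDRRD VALID
Fold 3: move[6]->L => DLLDDDLRD INVALID (collision), skipped

Answer: XVX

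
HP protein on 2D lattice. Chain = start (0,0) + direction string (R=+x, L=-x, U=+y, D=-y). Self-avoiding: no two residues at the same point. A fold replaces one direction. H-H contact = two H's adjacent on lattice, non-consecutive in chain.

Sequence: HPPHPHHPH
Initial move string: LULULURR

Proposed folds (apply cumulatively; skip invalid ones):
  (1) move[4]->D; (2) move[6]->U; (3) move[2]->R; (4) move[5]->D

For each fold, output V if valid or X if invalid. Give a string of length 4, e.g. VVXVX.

Answer: XVVX

Derivation:
Initial: LULULURR -> [(0, 0), (-1, 0), (-1, 1), (-2, 1), (-2, 2), (-3, 2), (-3, 3), (-2, 3), (-1, 3)]
Fold 1: move[4]->D => LULUDURR INVALID (collision), skipped
Fold 2: move[6]->U => LULULUUR VALID
Fold 3: move[2]->R => LURULUUR VALID
Fold 4: move[5]->D => LURULDUR INVALID (collision), skipped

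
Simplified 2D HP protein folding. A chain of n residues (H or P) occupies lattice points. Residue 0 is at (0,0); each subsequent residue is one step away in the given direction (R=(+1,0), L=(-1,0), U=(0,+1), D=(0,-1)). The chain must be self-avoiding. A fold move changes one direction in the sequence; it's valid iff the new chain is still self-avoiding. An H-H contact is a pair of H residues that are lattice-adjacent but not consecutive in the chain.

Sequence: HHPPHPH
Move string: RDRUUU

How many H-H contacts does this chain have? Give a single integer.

Positions: [(0, 0), (1, 0), (1, -1), (2, -1), (2, 0), (2, 1), (2, 2)]
H-H contact: residue 1 @(1,0) - residue 4 @(2, 0)

Answer: 1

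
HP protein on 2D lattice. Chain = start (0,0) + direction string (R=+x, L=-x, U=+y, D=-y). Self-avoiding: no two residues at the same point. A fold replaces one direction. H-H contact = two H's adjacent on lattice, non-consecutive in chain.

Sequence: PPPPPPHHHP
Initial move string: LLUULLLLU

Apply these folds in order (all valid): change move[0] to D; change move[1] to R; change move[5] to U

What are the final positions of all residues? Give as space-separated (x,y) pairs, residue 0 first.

Answer: (0,0) (0,-1) (1,-1) (1,0) (1,1) (0,1) (0,2) (-1,2) (-2,2) (-2,3)

Derivation:
Initial moves: LLUULLLLU
Fold: move[0]->D => DLUULLLLU (positions: [(0, 0), (0, -1), (-1, -1), (-1, 0), (-1, 1), (-2, 1), (-3, 1), (-4, 1), (-5, 1), (-5, 2)])
Fold: move[1]->R => DRUULLLLU (positions: [(0, 0), (0, -1), (1, -1), (1, 0), (1, 1), (0, 1), (-1, 1), (-2, 1), (-3, 1), (-3, 2)])
Fold: move[5]->U => DRUULULLU (positions: [(0, 0), (0, -1), (1, -1), (1, 0), (1, 1), (0, 1), (0, 2), (-1, 2), (-2, 2), (-2, 3)])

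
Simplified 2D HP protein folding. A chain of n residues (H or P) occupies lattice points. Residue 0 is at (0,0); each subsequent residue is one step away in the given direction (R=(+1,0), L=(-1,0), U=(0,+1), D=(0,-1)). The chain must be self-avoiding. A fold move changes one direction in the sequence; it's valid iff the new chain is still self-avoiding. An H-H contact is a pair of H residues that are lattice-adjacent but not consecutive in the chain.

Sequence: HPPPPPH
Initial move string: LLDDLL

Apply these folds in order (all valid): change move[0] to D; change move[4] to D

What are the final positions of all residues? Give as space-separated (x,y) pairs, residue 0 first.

Initial moves: LLDDLL
Fold: move[0]->D => DLDDLL (positions: [(0, 0), (0, -1), (-1, -1), (-1, -2), (-1, -3), (-2, -3), (-3, -3)])
Fold: move[4]->D => DLDDDL (positions: [(0, 0), (0, -1), (-1, -1), (-1, -2), (-1, -3), (-1, -4), (-2, -4)])

Answer: (0,0) (0,-1) (-1,-1) (-1,-2) (-1,-3) (-1,-4) (-2,-4)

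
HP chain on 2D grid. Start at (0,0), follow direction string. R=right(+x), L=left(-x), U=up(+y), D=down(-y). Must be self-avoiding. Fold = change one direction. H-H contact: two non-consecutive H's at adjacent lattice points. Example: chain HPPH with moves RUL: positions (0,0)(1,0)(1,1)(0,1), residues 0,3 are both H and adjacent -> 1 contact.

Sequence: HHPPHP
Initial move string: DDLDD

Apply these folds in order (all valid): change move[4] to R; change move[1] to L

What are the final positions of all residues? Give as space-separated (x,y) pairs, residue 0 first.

Answer: (0,0) (0,-1) (-1,-1) (-2,-1) (-2,-2) (-1,-2)

Derivation:
Initial moves: DDLDD
Fold: move[4]->R => DDLDR (positions: [(0, 0), (0, -1), (0, -2), (-1, -2), (-1, -3), (0, -3)])
Fold: move[1]->L => DLLDR (positions: [(0, 0), (0, -1), (-1, -1), (-2, -1), (-2, -2), (-1, -2)])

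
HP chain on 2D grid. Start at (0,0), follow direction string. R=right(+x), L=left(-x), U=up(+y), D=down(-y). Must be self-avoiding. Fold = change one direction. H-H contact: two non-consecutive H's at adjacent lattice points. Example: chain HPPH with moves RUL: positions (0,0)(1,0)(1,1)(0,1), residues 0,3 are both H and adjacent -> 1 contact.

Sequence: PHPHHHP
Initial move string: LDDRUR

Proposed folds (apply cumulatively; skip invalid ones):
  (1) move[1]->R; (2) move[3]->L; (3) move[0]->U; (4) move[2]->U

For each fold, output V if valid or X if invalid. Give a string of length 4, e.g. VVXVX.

Answer: XXXX

Derivation:
Initial: LDDRUR -> [(0, 0), (-1, 0), (-1, -1), (-1, -2), (0, -2), (0, -1), (1, -1)]
Fold 1: move[1]->R => LRDRUR INVALID (collision), skipped
Fold 2: move[3]->L => LDDLUR INVALID (collision), skipped
Fold 3: move[0]->U => UDDRUR INVALID (collision), skipped
Fold 4: move[2]->U => LDURUR INVALID (collision), skipped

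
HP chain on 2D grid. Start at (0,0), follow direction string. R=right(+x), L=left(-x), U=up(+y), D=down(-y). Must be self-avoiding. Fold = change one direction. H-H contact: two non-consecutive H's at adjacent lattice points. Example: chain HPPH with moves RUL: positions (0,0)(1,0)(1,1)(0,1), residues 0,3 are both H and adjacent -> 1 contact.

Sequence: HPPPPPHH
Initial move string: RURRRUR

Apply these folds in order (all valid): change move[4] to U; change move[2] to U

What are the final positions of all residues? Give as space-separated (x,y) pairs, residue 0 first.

Answer: (0,0) (1,0) (1,1) (1,2) (2,2) (2,3) (2,4) (3,4)

Derivation:
Initial moves: RURRRUR
Fold: move[4]->U => RURRUUR (positions: [(0, 0), (1, 0), (1, 1), (2, 1), (3, 1), (3, 2), (3, 3), (4, 3)])
Fold: move[2]->U => RUURUUR (positions: [(0, 0), (1, 0), (1, 1), (1, 2), (2, 2), (2, 3), (2, 4), (3, 4)])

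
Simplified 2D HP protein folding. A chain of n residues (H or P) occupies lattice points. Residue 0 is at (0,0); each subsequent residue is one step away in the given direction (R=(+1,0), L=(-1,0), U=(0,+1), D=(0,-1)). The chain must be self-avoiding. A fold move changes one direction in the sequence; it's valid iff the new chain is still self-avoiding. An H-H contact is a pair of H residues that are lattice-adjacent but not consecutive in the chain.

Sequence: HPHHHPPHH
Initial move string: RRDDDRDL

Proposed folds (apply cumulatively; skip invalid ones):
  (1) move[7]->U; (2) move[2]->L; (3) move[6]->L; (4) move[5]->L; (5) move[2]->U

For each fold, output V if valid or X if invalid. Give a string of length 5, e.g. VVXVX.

Initial: RRDDDRDL -> [(0, 0), (1, 0), (2, 0), (2, -1), (2, -2), (2, -3), (3, -3), (3, -4), (2, -4)]
Fold 1: move[7]->U => RRDDDRDU INVALID (collision), skipped
Fold 2: move[2]->L => RRLDDRDL INVALID (collision), skipped
Fold 3: move[6]->L => RRDDDRLL INVALID (collision), skipped
Fold 4: move[5]->L => RRDDDLDL VALID
Fold 5: move[2]->U => RRUDDLDL INVALID (collision), skipped

Answer: XXXVX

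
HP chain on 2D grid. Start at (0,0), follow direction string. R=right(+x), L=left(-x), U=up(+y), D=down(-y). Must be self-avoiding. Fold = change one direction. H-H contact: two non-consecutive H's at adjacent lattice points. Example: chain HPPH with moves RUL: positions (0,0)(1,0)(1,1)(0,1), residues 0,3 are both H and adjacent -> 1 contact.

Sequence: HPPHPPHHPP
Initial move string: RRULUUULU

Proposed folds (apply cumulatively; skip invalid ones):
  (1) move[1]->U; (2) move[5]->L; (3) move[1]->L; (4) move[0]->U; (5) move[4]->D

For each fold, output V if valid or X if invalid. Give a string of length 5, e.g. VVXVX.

Answer: VVXVV

Derivation:
Initial: RRULUUULU -> [(0, 0), (1, 0), (2, 0), (2, 1), (1, 1), (1, 2), (1, 3), (1, 4), (0, 4), (0, 5)]
Fold 1: move[1]->U => RUULUUULU VALID
Fold 2: move[5]->L => RUULULULU VALID
Fold 3: move[1]->L => RLULULULU INVALID (collision), skipped
Fold 4: move[0]->U => UUULULULU VALID
Fold 5: move[4]->D => UUULDLULU VALID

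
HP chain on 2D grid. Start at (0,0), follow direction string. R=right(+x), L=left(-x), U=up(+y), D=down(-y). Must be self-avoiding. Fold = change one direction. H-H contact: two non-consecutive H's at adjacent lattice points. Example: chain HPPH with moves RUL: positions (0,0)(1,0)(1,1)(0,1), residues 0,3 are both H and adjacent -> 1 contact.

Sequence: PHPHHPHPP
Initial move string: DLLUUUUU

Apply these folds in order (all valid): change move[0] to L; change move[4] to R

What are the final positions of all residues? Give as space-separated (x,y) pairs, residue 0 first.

Answer: (0,0) (-1,0) (-2,0) (-3,0) (-3,1) (-2,1) (-2,2) (-2,3) (-2,4)

Derivation:
Initial moves: DLLUUUUU
Fold: move[0]->L => LLLUUUUU (positions: [(0, 0), (-1, 0), (-2, 0), (-3, 0), (-3, 1), (-3, 2), (-3, 3), (-3, 4), (-3, 5)])
Fold: move[4]->R => LLLURUUU (positions: [(0, 0), (-1, 0), (-2, 0), (-3, 0), (-3, 1), (-2, 1), (-2, 2), (-2, 3), (-2, 4)])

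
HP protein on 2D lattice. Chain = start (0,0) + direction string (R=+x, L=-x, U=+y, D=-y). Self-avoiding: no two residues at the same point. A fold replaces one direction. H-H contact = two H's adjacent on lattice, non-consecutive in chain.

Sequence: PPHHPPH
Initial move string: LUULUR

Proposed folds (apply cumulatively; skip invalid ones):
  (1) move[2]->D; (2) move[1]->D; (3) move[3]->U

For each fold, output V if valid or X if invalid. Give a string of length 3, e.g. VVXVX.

Initial: LUULUR -> [(0, 0), (-1, 0), (-1, 1), (-1, 2), (-2, 2), (-2, 3), (-1, 3)]
Fold 1: move[2]->D => LUDLUR INVALID (collision), skipped
Fold 2: move[1]->D => LDULUR INVALID (collision), skipped
Fold 3: move[3]->U => LUUUUR VALID

Answer: XXV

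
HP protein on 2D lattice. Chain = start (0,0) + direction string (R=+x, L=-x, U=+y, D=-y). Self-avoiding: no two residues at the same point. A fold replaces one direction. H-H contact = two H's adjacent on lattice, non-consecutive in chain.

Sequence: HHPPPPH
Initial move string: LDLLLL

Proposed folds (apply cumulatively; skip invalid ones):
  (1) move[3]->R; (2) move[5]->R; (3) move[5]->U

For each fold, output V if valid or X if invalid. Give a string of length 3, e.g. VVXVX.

Initial: LDLLLL -> [(0, 0), (-1, 0), (-1, -1), (-2, -1), (-3, -1), (-4, -1), (-5, -1)]
Fold 1: move[3]->R => LDLRLL INVALID (collision), skipped
Fold 2: move[5]->R => LDLLLR INVALID (collision), skipped
Fold 3: move[5]->U => LDLLLU VALID

Answer: XXV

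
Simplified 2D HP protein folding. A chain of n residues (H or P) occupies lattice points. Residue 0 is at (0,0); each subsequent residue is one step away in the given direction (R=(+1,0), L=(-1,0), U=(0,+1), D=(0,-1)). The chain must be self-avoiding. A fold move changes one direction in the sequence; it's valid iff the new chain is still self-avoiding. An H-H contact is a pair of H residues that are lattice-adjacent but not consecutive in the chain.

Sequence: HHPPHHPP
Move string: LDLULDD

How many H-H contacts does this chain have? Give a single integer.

Positions: [(0, 0), (-1, 0), (-1, -1), (-2, -1), (-2, 0), (-3, 0), (-3, -1), (-3, -2)]
H-H contact: residue 1 @(-1,0) - residue 4 @(-2, 0)

Answer: 1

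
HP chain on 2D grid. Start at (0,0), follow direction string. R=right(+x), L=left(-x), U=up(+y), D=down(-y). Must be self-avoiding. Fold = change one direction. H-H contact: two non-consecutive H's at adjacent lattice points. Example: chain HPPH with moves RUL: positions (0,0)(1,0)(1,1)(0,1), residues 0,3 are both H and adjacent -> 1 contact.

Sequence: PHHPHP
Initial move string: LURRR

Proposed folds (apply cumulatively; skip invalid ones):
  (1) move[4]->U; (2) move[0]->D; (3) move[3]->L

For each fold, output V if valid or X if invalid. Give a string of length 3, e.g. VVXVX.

Initial: LURRR -> [(0, 0), (-1, 0), (-1, 1), (0, 1), (1, 1), (2, 1)]
Fold 1: move[4]->U => LURRU VALID
Fold 2: move[0]->D => DURRU INVALID (collision), skipped
Fold 3: move[3]->L => LURLU INVALID (collision), skipped

Answer: VXX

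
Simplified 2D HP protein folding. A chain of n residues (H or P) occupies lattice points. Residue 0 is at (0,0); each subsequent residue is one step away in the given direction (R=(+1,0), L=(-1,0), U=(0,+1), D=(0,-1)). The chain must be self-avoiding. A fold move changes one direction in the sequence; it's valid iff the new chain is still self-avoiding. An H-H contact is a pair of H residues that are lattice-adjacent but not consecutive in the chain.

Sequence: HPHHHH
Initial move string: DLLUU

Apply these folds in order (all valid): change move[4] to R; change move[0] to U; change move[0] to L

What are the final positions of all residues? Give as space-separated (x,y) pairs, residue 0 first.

Answer: (0,0) (-1,0) (-2,0) (-3,0) (-3,1) (-2,1)

Derivation:
Initial moves: DLLUU
Fold: move[4]->R => DLLUR (positions: [(0, 0), (0, -1), (-1, -1), (-2, -1), (-2, 0), (-1, 0)])
Fold: move[0]->U => ULLUR (positions: [(0, 0), (0, 1), (-1, 1), (-2, 1), (-2, 2), (-1, 2)])
Fold: move[0]->L => LLLUR (positions: [(0, 0), (-1, 0), (-2, 0), (-3, 0), (-3, 1), (-2, 1)])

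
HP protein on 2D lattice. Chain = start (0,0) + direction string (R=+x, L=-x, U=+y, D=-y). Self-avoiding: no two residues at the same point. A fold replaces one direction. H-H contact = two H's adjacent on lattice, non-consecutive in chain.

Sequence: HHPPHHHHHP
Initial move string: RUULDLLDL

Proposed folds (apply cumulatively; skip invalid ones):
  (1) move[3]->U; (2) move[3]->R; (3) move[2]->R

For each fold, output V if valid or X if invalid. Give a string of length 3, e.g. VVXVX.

Answer: XXX

Derivation:
Initial: RUULDLLDL -> [(0, 0), (1, 0), (1, 1), (1, 2), (0, 2), (0, 1), (-1, 1), (-2, 1), (-2, 0), (-3, 0)]
Fold 1: move[3]->U => RUUUDLLDL INVALID (collision), skipped
Fold 2: move[3]->R => RUURDLLDL INVALID (collision), skipped
Fold 3: move[2]->R => RURLDLLDL INVALID (collision), skipped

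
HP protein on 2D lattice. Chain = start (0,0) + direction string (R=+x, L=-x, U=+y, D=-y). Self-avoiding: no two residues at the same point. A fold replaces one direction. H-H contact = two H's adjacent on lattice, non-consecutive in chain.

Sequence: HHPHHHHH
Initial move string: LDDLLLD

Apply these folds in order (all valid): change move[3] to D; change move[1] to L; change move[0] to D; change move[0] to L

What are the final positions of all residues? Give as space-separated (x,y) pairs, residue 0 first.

Initial moves: LDDLLLD
Fold: move[3]->D => LDDDLLD (positions: [(0, 0), (-1, 0), (-1, -1), (-1, -2), (-1, -3), (-2, -3), (-3, -3), (-3, -4)])
Fold: move[1]->L => LLDDLLD (positions: [(0, 0), (-1, 0), (-2, 0), (-2, -1), (-2, -2), (-3, -2), (-4, -2), (-4, -3)])
Fold: move[0]->D => DLDDLLD (positions: [(0, 0), (0, -1), (-1, -1), (-1, -2), (-1, -3), (-2, -3), (-3, -3), (-3, -4)])
Fold: move[0]->L => LLDDLLD (positions: [(0, 0), (-1, 0), (-2, 0), (-2, -1), (-2, -2), (-3, -2), (-4, -2), (-4, -3)])

Answer: (0,0) (-1,0) (-2,0) (-2,-1) (-2,-2) (-3,-2) (-4,-2) (-4,-3)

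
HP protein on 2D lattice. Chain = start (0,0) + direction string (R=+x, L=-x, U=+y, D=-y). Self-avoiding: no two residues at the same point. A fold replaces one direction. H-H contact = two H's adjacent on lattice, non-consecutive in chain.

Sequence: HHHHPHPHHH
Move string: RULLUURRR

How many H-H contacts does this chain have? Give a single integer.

Answer: 1

Derivation:
Positions: [(0, 0), (1, 0), (1, 1), (0, 1), (-1, 1), (-1, 2), (-1, 3), (0, 3), (1, 3), (2, 3)]
H-H contact: residue 0 @(0,0) - residue 3 @(0, 1)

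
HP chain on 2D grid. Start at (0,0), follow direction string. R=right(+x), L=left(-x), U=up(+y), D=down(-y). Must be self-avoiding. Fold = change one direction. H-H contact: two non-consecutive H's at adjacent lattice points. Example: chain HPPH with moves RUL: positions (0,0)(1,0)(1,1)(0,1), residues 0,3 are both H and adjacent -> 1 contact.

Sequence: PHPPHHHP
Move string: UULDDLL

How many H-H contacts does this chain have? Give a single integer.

Answer: 1

Derivation:
Positions: [(0, 0), (0, 1), (0, 2), (-1, 2), (-1, 1), (-1, 0), (-2, 0), (-3, 0)]
H-H contact: residue 1 @(0,1) - residue 4 @(-1, 1)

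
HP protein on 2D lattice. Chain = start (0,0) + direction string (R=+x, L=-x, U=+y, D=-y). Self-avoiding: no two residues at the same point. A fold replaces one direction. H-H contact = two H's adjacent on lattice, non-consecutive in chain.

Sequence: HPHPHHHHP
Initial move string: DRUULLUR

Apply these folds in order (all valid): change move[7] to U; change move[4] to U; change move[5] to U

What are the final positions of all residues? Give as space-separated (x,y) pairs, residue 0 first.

Initial moves: DRUULLUR
Fold: move[7]->U => DRUULLUU (positions: [(0, 0), (0, -1), (1, -1), (1, 0), (1, 1), (0, 1), (-1, 1), (-1, 2), (-1, 3)])
Fold: move[4]->U => DRUUULUU (positions: [(0, 0), (0, -1), (1, -1), (1, 0), (1, 1), (1, 2), (0, 2), (0, 3), (0, 4)])
Fold: move[5]->U => DRUUUUUU (positions: [(0, 0), (0, -1), (1, -1), (1, 0), (1, 1), (1, 2), (1, 3), (1, 4), (1, 5)])

Answer: (0,0) (0,-1) (1,-1) (1,0) (1,1) (1,2) (1,3) (1,4) (1,5)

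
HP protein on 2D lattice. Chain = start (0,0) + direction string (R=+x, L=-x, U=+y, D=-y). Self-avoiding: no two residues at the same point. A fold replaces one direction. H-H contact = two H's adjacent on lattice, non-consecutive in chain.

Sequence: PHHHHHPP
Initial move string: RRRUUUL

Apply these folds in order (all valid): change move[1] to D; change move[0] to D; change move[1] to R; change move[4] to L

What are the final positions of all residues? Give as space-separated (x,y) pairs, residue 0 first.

Answer: (0,0) (0,-1) (1,-1) (2,-1) (2,0) (1,0) (1,1) (0,1)

Derivation:
Initial moves: RRRUUUL
Fold: move[1]->D => RDRUUUL (positions: [(0, 0), (1, 0), (1, -1), (2, -1), (2, 0), (2, 1), (2, 2), (1, 2)])
Fold: move[0]->D => DDRUUUL (positions: [(0, 0), (0, -1), (0, -2), (1, -2), (1, -1), (1, 0), (1, 1), (0, 1)])
Fold: move[1]->R => DRRUUUL (positions: [(0, 0), (0, -1), (1, -1), (2, -1), (2, 0), (2, 1), (2, 2), (1, 2)])
Fold: move[4]->L => DRRULUL (positions: [(0, 0), (0, -1), (1, -1), (2, -1), (2, 0), (1, 0), (1, 1), (0, 1)])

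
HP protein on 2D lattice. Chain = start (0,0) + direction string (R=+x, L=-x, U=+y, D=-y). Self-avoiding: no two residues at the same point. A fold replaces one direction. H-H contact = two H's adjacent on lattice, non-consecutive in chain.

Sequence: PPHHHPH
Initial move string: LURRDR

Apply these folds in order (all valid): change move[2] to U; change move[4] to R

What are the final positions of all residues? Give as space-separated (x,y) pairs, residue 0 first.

Answer: (0,0) (-1,0) (-1,1) (-1,2) (0,2) (1,2) (2,2)

Derivation:
Initial moves: LURRDR
Fold: move[2]->U => LUURDR (positions: [(0, 0), (-1, 0), (-1, 1), (-1, 2), (0, 2), (0, 1), (1, 1)])
Fold: move[4]->R => LUURRR (positions: [(0, 0), (-1, 0), (-1, 1), (-1, 2), (0, 2), (1, 2), (2, 2)])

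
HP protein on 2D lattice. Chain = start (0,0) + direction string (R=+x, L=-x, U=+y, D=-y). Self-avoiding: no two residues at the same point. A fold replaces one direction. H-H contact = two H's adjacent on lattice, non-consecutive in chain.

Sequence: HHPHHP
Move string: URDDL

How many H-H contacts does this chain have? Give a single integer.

Answer: 1

Derivation:
Positions: [(0, 0), (0, 1), (1, 1), (1, 0), (1, -1), (0, -1)]
H-H contact: residue 0 @(0,0) - residue 3 @(1, 0)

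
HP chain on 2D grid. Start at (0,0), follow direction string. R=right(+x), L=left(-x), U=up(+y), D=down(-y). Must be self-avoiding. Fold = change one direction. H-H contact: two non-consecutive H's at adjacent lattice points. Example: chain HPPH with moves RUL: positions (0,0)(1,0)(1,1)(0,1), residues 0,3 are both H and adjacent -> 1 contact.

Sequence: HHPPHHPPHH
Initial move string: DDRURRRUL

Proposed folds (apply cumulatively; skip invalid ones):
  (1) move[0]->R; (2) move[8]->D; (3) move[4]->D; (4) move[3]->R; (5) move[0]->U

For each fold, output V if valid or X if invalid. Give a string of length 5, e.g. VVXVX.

Initial: DDRURRRUL -> [(0, 0), (0, -1), (0, -2), (1, -2), (1, -1), (2, -1), (3, -1), (4, -1), (4, 0), (3, 0)]
Fold 1: move[0]->R => RDRURRRUL VALID
Fold 2: move[8]->D => RDRURRRUD INVALID (collision), skipped
Fold 3: move[4]->D => RDRUDRRUL INVALID (collision), skipped
Fold 4: move[3]->R => RDRRRRRUL VALID
Fold 5: move[0]->U => UDRRRRRUL INVALID (collision), skipped

Answer: VXXVX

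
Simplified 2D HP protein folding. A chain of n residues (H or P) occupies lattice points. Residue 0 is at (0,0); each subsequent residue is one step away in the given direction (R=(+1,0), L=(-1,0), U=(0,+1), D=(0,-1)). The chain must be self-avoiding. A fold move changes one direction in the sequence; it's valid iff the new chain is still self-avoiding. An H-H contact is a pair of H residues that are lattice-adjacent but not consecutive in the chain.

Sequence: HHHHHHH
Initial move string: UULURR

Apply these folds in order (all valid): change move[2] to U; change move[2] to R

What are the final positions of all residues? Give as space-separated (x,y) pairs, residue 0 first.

Answer: (0,0) (0,1) (0,2) (1,2) (1,3) (2,3) (3,3)

Derivation:
Initial moves: UULURR
Fold: move[2]->U => UUUURR (positions: [(0, 0), (0, 1), (0, 2), (0, 3), (0, 4), (1, 4), (2, 4)])
Fold: move[2]->R => UURURR (positions: [(0, 0), (0, 1), (0, 2), (1, 2), (1, 3), (2, 3), (3, 3)])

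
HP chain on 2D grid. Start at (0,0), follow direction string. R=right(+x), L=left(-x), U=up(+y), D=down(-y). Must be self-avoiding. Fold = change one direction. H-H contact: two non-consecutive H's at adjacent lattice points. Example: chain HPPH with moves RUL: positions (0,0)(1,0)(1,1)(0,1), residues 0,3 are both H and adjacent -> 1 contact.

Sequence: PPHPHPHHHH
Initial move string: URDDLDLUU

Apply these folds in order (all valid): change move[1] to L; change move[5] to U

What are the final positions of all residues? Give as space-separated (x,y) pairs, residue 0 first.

Initial moves: URDDLDLUU
Fold: move[1]->L => ULDDLDLUU (positions: [(0, 0), (0, 1), (-1, 1), (-1, 0), (-1, -1), (-2, -1), (-2, -2), (-3, -2), (-3, -1), (-3, 0)])
Fold: move[5]->U => ULDDLULUU (positions: [(0, 0), (0, 1), (-1, 1), (-1, 0), (-1, -1), (-2, -1), (-2, 0), (-3, 0), (-3, 1), (-3, 2)])

Answer: (0,0) (0,1) (-1,1) (-1,0) (-1,-1) (-2,-1) (-2,0) (-3,0) (-3,1) (-3,2)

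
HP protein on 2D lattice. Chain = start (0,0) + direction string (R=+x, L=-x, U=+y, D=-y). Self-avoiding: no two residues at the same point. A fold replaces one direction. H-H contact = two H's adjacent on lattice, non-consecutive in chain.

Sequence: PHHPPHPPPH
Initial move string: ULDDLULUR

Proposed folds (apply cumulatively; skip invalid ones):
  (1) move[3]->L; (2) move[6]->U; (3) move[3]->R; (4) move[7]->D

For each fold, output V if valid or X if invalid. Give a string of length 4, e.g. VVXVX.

Initial: ULDDLULUR -> [(0, 0), (0, 1), (-1, 1), (-1, 0), (-1, -1), (-2, -1), (-2, 0), (-3, 0), (-3, 1), (-2, 1)]
Fold 1: move[3]->L => ULDLLULUR VALID
Fold 2: move[6]->U => ULDLLUUUR VALID
Fold 3: move[3]->R => ULDRLUUUR INVALID (collision), skipped
Fold 4: move[7]->D => ULDLLUUDR INVALID (collision), skipped

Answer: VVXX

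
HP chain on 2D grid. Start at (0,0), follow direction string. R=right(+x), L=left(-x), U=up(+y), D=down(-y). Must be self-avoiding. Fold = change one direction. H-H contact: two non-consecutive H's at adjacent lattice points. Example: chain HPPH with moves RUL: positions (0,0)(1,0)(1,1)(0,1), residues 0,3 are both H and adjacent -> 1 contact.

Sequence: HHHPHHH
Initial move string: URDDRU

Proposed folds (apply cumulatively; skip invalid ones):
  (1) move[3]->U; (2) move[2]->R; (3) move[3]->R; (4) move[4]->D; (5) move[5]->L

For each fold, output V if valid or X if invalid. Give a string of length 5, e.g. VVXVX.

Answer: XVVXX

Derivation:
Initial: URDDRU -> [(0, 0), (0, 1), (1, 1), (1, 0), (1, -1), (2, -1), (2, 0)]
Fold 1: move[3]->U => URDURU INVALID (collision), skipped
Fold 2: move[2]->R => URRDRU VALID
Fold 3: move[3]->R => URRRRU VALID
Fold 4: move[4]->D => URRRDU INVALID (collision), skipped
Fold 5: move[5]->L => URRRRL INVALID (collision), skipped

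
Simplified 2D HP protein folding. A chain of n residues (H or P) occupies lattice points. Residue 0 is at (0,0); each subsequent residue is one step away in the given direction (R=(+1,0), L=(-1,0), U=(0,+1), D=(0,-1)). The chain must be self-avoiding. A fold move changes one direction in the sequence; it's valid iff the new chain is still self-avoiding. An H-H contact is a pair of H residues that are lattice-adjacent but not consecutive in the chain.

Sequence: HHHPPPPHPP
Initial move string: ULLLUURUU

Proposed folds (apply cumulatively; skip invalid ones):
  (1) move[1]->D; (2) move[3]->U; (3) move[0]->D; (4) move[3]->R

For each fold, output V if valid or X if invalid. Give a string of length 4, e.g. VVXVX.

Answer: XVVX

Derivation:
Initial: ULLLUURUU -> [(0, 0), (0, 1), (-1, 1), (-2, 1), (-3, 1), (-3, 2), (-3, 3), (-2, 3), (-2, 4), (-2, 5)]
Fold 1: move[1]->D => UDLLUURUU INVALID (collision), skipped
Fold 2: move[3]->U => ULLUUURUU VALID
Fold 3: move[0]->D => DLLUUURUU VALID
Fold 4: move[3]->R => DLLRUURUU INVALID (collision), skipped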